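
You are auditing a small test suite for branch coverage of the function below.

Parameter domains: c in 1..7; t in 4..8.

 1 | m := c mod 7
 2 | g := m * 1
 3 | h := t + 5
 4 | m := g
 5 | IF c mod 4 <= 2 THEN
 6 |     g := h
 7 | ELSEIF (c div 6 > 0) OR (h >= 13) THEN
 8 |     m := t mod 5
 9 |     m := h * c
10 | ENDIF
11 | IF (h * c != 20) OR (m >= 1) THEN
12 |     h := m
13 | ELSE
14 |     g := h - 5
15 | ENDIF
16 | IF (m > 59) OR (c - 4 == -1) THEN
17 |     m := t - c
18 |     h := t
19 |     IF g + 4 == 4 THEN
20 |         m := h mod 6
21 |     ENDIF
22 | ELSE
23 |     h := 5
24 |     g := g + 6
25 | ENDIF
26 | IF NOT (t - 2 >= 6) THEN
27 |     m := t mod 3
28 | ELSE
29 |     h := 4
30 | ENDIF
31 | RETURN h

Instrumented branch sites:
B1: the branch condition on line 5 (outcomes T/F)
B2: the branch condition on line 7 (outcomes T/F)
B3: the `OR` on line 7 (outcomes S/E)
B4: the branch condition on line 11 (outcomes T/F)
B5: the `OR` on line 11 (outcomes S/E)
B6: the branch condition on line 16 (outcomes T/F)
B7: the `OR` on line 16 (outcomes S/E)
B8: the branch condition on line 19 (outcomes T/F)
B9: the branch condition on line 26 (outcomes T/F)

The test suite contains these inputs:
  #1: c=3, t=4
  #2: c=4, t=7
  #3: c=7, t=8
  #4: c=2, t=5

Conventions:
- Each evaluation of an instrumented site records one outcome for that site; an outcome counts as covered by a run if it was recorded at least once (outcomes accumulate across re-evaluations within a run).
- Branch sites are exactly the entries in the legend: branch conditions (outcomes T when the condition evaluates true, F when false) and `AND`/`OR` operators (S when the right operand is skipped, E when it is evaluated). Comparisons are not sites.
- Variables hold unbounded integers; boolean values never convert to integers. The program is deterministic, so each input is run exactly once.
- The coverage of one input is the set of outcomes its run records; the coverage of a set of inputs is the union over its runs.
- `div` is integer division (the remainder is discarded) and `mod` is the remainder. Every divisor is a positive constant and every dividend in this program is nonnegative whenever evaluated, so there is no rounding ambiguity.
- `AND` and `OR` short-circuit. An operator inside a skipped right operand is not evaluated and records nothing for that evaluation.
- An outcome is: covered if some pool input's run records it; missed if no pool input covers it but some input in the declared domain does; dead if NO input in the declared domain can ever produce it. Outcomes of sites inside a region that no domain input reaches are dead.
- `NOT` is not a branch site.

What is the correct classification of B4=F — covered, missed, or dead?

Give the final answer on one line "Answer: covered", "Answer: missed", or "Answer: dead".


no pool input records B4=F
checking all 35 inputs in the declared domain: B4=F is never recorded -> dead
Answer: dead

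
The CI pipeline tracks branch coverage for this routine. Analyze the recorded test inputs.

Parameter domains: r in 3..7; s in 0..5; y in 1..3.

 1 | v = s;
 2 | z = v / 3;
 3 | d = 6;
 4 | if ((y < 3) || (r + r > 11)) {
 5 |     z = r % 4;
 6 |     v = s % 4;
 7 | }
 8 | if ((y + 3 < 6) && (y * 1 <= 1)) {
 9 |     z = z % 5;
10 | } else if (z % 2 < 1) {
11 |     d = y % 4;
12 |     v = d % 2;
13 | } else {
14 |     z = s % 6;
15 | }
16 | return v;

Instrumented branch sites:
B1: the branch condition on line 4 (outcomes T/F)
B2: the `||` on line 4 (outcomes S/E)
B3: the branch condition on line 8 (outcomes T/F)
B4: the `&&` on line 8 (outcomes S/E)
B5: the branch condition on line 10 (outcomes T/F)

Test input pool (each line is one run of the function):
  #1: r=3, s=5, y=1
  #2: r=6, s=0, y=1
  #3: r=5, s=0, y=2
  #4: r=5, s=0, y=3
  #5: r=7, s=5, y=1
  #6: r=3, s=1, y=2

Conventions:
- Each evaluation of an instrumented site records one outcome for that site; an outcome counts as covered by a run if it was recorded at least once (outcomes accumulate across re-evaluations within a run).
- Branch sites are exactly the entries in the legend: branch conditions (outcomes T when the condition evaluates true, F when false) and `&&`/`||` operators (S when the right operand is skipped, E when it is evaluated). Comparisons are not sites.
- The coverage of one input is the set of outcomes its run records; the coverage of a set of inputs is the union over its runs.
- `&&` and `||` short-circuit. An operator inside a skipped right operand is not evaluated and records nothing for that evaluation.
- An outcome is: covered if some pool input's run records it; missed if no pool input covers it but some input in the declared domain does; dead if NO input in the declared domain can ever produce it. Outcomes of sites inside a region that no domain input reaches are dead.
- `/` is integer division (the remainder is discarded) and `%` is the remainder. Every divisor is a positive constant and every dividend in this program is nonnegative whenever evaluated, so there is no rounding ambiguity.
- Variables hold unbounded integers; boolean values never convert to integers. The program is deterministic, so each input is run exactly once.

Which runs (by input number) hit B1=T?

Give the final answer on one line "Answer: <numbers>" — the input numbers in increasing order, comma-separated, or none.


input #1 (r=3, s=5, y=1): hits B1=T
input #2 (r=6, s=0, y=1): hits B1=T
input #3 (r=5, s=0, y=2): hits B1=T
input #4 (r=5, s=0, y=3): never hits B1=T
input #5 (r=7, s=5, y=1): hits B1=T
input #6 (r=3, s=1, y=2): hits B1=T
Answer: 1, 2, 3, 5, 6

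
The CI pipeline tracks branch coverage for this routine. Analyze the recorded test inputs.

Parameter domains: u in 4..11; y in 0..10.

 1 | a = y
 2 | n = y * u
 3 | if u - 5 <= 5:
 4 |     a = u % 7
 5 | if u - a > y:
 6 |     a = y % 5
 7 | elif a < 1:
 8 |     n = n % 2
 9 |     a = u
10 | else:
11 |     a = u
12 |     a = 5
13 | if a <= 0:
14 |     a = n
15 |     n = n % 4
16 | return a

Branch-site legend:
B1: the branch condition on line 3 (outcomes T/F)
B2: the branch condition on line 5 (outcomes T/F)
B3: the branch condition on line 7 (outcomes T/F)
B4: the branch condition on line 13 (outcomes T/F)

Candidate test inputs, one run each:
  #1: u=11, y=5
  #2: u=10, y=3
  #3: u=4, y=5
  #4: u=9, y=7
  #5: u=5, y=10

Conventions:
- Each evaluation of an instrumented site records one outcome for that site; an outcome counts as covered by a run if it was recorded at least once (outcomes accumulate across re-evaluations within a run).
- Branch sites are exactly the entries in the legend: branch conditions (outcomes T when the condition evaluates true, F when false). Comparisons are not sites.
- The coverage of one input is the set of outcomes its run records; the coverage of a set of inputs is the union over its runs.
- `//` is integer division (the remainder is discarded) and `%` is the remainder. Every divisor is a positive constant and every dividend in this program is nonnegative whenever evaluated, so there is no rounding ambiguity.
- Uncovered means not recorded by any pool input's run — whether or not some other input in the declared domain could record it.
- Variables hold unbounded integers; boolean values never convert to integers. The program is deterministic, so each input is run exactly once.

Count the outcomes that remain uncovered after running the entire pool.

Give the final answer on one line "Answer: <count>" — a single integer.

input #1, u=11, y=5: events B1->F, B2->T, B4->T; outcomes B1=F, B2=T, B4=T
input #2, u=10, y=3: events B1->T, B2->T, B4->F; outcomes B1=T, B2=T, B4=F
input #3, u=4, y=5: events B1->T, B2->F, B3->F, B4->F; outcomes B1=T, B2=F, B3=F, B4=F
input #4, u=9, y=7: events B1->T, B2->F, B3->F, B4->F; outcomes B1=T, B2=F, B3=F, B4=F
input #5, u=5, y=10: events B1->T, B2->F, B3->F, B4->F; outcomes B1=T, B2=F, B3=F, B4=F
union over the pool: B1=T, B1=F, B2=T, B2=F, B3=F, B4=T, B4=F
uncovered (1 of 8): B3=T

Answer: 1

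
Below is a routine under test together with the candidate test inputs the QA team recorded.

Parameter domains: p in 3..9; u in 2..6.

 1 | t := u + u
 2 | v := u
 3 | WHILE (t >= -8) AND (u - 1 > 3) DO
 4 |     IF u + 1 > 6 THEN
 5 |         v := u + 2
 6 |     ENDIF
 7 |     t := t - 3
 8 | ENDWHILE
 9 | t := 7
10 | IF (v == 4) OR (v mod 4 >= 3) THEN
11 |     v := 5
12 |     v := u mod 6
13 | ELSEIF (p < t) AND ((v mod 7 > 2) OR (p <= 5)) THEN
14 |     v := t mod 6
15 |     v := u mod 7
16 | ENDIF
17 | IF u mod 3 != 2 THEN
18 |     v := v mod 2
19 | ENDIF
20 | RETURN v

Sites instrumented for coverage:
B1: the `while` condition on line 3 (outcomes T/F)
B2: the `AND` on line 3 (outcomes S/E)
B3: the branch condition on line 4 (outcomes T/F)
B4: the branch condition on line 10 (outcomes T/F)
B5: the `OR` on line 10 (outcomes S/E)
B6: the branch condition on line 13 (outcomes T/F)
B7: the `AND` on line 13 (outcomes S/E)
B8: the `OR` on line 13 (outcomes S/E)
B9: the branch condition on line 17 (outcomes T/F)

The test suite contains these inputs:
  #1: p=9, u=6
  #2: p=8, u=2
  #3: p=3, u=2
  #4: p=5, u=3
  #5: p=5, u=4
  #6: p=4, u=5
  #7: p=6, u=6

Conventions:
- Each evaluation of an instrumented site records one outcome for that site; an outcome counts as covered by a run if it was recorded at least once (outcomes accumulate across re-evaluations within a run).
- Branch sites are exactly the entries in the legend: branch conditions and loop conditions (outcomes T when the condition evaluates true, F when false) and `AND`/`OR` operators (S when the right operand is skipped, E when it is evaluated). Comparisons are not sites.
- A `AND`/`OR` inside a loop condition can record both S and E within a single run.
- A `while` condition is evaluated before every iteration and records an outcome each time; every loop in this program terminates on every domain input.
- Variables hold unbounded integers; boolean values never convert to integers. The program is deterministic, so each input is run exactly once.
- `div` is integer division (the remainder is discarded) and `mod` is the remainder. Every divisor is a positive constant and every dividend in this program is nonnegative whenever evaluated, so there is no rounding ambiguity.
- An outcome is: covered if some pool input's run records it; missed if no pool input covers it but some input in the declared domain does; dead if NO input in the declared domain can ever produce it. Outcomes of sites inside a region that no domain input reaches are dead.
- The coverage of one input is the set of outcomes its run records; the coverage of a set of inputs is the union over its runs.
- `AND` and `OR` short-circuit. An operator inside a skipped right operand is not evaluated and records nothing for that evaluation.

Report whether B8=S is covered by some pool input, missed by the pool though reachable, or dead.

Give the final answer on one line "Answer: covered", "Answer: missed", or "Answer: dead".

B8=S is recorded by pool input(s) 6 -> covered

Answer: covered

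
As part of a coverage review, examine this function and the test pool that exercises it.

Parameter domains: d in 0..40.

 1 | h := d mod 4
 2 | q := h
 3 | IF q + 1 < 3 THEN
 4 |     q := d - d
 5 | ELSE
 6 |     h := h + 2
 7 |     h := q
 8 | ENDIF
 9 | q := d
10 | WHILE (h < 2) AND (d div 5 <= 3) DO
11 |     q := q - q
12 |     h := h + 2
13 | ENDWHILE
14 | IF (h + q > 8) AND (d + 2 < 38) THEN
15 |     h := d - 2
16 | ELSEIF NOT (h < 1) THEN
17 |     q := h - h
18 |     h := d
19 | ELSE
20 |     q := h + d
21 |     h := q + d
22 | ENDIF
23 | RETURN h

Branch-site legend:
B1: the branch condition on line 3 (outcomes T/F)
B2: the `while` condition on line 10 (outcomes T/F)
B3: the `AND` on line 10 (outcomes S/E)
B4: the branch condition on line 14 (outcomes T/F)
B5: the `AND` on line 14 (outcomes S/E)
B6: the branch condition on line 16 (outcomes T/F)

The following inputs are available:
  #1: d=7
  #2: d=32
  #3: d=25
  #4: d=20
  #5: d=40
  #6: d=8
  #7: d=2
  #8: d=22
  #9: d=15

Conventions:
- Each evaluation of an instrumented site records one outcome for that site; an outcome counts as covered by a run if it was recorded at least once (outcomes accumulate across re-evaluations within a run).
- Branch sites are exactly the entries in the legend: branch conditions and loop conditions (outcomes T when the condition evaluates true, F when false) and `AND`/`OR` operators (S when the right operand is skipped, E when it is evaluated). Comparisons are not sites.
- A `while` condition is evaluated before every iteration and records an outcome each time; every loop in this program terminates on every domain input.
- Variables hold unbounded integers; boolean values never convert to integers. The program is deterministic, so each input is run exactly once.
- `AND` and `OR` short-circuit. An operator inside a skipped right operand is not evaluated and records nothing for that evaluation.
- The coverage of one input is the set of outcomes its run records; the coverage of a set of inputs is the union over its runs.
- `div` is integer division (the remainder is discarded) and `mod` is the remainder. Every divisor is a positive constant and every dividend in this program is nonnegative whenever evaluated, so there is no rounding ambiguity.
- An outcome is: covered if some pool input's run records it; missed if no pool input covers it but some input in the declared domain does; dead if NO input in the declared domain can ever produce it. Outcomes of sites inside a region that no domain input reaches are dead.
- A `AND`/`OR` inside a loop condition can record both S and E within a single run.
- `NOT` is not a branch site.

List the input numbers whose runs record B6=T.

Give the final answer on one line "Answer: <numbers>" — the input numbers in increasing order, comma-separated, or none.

input #1 (d=7): never hits B6=T
input #2 (d=32): never hits B6=T
input #3 (d=25): never hits B6=T
input #4 (d=20): never hits B6=T
input #5 (d=40): never hits B6=T
input #6 (d=8): hits B6=T
input #7 (d=2): hits B6=T
input #8 (d=22): never hits B6=T
input #9 (d=15): never hits B6=T

Answer: 6, 7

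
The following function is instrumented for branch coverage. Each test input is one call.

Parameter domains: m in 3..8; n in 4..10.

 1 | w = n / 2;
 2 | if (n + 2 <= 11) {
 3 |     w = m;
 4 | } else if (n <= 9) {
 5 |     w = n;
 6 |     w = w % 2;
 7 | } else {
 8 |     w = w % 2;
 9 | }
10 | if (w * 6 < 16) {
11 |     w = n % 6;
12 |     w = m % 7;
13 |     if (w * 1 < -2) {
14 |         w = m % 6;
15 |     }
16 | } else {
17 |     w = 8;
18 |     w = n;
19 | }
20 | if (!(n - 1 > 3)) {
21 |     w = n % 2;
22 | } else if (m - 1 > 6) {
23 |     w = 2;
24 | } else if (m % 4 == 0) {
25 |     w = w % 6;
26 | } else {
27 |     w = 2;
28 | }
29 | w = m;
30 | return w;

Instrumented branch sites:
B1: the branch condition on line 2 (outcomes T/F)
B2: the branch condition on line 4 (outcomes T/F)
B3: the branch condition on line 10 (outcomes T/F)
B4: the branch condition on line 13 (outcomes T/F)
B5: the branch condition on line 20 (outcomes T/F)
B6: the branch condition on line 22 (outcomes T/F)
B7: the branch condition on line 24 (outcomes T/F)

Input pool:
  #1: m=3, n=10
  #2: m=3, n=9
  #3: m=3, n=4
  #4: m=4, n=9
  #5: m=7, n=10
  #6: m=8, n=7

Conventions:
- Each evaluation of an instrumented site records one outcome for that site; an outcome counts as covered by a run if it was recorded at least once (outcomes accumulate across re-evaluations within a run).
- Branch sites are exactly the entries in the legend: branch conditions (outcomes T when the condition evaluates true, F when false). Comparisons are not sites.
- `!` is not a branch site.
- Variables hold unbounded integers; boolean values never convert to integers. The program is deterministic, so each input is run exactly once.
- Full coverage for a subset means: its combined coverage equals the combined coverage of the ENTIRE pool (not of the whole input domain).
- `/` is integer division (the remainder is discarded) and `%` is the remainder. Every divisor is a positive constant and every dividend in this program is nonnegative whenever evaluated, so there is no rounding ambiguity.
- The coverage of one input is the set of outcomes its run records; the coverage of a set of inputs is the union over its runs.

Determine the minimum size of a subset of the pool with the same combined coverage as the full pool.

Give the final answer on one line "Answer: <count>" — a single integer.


input #1, m=3, n=10: events B1->F, B2->F, B3->T, B4->F, B5->F, B6->F, B7->F; outcomes B1=F, B2=F, B3=T, B4=F, B5=F, B6=F, B7=F
input #2, m=3, n=9: events B1->T, B3->F, B5->F, B6->F, B7->F; outcomes B1=T, B3=F, B5=F, B6=F, B7=F
input #3, m=3, n=4: events B1->T, B3->F, B5->T; outcomes B1=T, B3=F, B5=T
input #4, m=4, n=9: events B1->T, B3->F, B5->F, B6->F, B7->T; outcomes B1=T, B3=F, B5=F, B6=F, B7=T
input #5, m=7, n=10: events B1->F, B2->F, B3->T, B4->F, B5->F, B6->F, B7->F; outcomes B1=F, B2=F, B3=T, B4=F, B5=F, B6=F, B7=F
input #6, m=8, n=7: events B1->T, B3->F, B5->F, B6->T; outcomes B1=T, B3=F, B5=F, B6=T
together the pool reaches 12 outcomes: B1=T, B1=F, B2=F, B3=T, B3=F, B4=F, B5=T, B5=F, B6=T, B6=F, B7=T, B7=F
size 1 is not enough: best union over all size-1 subsets is 7/12
size 2 is not enough: best union over all size-2 subsets is 10/12
size 3 is not enough: best union over all size-3 subsets is 11/12
the canonical winner is {1, 3, 4, 6}: size 4, full 12-outcome coverage, earliest index list among size-4 covers
Answer: 4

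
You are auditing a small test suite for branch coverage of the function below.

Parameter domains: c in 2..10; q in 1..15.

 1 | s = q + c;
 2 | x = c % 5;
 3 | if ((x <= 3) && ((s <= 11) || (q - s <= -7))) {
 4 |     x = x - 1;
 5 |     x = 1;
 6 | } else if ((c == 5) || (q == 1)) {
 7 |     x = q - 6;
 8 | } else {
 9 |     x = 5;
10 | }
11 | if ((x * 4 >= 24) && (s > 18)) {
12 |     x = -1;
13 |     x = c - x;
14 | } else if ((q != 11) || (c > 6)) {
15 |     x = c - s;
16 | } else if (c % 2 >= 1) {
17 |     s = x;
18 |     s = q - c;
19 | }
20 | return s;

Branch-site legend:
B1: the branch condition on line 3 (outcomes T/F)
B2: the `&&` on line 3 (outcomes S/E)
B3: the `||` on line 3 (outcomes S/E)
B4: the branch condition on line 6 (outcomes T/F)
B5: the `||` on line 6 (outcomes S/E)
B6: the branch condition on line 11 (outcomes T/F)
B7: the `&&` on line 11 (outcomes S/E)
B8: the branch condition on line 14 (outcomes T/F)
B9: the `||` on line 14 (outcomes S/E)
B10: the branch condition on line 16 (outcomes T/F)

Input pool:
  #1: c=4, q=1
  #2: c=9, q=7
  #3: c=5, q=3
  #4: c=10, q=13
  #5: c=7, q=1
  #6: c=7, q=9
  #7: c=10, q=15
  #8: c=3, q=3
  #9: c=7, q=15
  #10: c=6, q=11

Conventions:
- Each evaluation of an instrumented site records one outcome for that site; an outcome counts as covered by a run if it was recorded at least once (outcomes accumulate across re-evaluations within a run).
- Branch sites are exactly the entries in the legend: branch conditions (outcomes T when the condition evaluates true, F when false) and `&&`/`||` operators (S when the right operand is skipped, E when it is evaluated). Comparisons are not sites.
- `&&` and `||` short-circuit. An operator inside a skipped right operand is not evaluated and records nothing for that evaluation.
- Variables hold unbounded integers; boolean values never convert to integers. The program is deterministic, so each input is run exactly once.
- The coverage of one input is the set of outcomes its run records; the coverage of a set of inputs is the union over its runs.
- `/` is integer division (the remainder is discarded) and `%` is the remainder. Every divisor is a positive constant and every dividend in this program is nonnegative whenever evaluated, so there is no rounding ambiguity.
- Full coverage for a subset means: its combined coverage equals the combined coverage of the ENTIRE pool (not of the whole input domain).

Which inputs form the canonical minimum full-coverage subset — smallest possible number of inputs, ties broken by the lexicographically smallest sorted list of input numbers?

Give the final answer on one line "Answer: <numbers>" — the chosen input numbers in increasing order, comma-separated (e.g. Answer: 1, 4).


run #1 (c=4, q=1) runs B2->S, B1->F, B5->E, B4->T, B7->S, B6->F, B9->S, B8->T; records B1=F, B2=S, B4=T, B5=E, B6=F, B7=S, B8=T, B9=S
run #2 (c=9, q=7) runs B2->S, B1->F, B5->E, B4->F, B7->S, B6->F, B9->S, B8->T; records B1=F, B2=S, B4=F, B5=E, B6=F, B7=S, B8=T, B9=S
run #3 (c=5, q=3) runs B2->E, B3->S, B1->T, B7->S, B6->F, B9->S, B8->T; records B1=T, B2=E, B3=S, B6=F, B7=S, B8=T, B9=S
run #4 (c=10, q=13) runs B2->E, B3->E, B1->T, B7->S, B6->F, B9->S, B8->T; records B1=T, B2=E, B3=E, B6=F, B7=S, B8=T, B9=S
run #5 (c=7, q=1) runs B2->E, B3->S, B1->T, B7->S, B6->F, B9->S, B8->T; records B1=T, B2=E, B3=S, B6=F, B7=S, B8=T, B9=S
run #6 (c=7, q=9) runs B2->E, B3->E, B1->T, B7->S, B6->F, B9->S, B8->T; records B1=T, B2=E, B3=E, B6=F, B7=S, B8=T, B9=S
run #7 (c=10, q=15) runs B2->E, B3->E, B1->T, B7->S, B6->F, B9->S, B8->T; records B1=T, B2=E, B3=E, B6=F, B7=S, B8=T, B9=S
run #8 (c=3, q=3) runs B2->E, B3->S, B1->T, B7->S, B6->F, B9->S, B8->T; records B1=T, B2=E, B3=S, B6=F, B7=S, B8=T, B9=S
run #9 (c=7, q=15) runs B2->E, B3->E, B1->T, B7->S, B6->F, B9->S, B8->T; records B1=T, B2=E, B3=E, B6=F, B7=S, B8=T, B9=S
run #10 (c=6, q=11) runs B2->E, B3->E, B1->F, B5->E, B4->F, B7->S, B6->F, B9->E, B8->F, B10->F; records B1=F, B2=E, B3=E, B4=F, B5=E, B6=F, B7=S, B8=F, B9=E, B10=F
the full pool covers 16 outcomes: B1=T, B1=F, B2=S, B2=E, B3=S, B3=E, B4=T, B4=F, B5=E, B6=F, B7=S, B8=T, B8=F, B9=S, B9=E, B10=F
no size-1 subset reaches all 16 outcomes (best union: 10/16)
no size-2 subset reaches all 16 outcomes (best union: 14/16)
inputs {1, 3, 10} (size 3) cover everything; no size-3 subset with a lexicographically smaller index list covers all 16
Answer: 1, 3, 10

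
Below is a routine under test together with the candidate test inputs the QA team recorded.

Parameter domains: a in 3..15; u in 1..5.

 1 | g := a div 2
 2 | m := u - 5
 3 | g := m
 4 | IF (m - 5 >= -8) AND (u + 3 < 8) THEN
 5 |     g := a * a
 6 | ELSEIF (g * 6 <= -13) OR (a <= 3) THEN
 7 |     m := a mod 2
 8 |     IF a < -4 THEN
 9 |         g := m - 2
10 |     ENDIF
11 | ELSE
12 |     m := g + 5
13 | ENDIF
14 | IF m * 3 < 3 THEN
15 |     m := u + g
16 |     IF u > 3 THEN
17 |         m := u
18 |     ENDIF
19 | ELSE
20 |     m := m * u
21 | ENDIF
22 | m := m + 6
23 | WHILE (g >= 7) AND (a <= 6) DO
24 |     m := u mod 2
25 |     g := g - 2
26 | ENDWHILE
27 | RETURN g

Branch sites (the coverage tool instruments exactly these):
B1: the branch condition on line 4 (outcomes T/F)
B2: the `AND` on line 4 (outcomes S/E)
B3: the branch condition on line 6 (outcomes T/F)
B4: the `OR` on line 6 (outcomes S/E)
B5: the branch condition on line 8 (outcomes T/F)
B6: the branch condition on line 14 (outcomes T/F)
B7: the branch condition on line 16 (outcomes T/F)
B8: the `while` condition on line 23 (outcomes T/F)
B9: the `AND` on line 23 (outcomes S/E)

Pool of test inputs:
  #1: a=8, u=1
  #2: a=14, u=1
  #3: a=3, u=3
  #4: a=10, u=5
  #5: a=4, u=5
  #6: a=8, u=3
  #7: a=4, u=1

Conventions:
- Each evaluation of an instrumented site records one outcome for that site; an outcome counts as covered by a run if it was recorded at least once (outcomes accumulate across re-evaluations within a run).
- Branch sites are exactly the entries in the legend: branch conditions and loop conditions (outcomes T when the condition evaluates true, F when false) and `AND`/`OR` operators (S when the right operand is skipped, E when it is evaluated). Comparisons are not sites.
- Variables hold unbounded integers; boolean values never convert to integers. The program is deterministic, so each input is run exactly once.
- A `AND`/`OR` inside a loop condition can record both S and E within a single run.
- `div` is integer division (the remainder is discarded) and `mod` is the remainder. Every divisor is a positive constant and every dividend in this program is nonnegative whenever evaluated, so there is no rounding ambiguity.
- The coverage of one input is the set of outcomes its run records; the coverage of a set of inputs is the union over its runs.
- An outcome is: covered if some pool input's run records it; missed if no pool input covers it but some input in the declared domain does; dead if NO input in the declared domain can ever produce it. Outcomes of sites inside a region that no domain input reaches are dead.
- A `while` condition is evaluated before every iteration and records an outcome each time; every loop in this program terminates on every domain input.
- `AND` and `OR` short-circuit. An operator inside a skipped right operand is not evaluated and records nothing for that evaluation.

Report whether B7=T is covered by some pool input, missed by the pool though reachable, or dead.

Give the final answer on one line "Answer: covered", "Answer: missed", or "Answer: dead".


no pool input records B7=T
but domain input (a=3, u=4) does record it -> reachable, so missed
Answer: missed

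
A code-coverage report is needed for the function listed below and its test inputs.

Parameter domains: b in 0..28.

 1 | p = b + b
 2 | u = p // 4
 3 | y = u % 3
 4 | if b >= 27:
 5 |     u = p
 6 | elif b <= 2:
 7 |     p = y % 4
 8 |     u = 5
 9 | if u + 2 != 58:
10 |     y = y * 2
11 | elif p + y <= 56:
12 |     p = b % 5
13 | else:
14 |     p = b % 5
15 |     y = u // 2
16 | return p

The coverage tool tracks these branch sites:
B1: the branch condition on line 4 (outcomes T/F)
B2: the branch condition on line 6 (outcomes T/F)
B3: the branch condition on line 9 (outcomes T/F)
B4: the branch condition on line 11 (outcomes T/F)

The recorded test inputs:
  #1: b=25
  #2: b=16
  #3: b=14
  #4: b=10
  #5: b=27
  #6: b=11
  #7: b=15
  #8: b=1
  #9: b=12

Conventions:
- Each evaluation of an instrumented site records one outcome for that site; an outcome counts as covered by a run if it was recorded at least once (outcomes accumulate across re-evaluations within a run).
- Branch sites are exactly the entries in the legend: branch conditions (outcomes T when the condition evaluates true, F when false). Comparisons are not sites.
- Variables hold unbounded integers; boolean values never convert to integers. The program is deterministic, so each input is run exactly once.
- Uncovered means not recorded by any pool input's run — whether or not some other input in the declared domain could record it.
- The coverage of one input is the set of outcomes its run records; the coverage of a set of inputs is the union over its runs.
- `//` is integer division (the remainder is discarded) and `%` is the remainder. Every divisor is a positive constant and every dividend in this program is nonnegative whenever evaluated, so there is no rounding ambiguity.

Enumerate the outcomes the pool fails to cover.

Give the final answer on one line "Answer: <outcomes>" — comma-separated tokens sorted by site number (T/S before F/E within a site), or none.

test 1 (b=25) hits B1=F, B2=F, B3=T
test 2 (b=16) hits B1=F, B2=F, B3=T
test 3 (b=14) hits B1=F, B2=F, B3=T
test 4 (b=10) hits B1=F, B2=F, B3=T
test 5 (b=27) hits B1=T, B3=T
test 6 (b=11) hits B1=F, B2=F, B3=T
test 7 (b=15) hits B1=F, B2=F, B3=T
test 8 (b=1) hits B1=F, B2=T, B3=T
test 9 (b=12) hits B1=F, B2=F, B3=T
union over the pool: B1=T, B1=F, B2=T, B2=F, B3=T
uncovered (3 of 8): B3=F, B4=T, B4=F

Answer: B3=F, B4=T, B4=F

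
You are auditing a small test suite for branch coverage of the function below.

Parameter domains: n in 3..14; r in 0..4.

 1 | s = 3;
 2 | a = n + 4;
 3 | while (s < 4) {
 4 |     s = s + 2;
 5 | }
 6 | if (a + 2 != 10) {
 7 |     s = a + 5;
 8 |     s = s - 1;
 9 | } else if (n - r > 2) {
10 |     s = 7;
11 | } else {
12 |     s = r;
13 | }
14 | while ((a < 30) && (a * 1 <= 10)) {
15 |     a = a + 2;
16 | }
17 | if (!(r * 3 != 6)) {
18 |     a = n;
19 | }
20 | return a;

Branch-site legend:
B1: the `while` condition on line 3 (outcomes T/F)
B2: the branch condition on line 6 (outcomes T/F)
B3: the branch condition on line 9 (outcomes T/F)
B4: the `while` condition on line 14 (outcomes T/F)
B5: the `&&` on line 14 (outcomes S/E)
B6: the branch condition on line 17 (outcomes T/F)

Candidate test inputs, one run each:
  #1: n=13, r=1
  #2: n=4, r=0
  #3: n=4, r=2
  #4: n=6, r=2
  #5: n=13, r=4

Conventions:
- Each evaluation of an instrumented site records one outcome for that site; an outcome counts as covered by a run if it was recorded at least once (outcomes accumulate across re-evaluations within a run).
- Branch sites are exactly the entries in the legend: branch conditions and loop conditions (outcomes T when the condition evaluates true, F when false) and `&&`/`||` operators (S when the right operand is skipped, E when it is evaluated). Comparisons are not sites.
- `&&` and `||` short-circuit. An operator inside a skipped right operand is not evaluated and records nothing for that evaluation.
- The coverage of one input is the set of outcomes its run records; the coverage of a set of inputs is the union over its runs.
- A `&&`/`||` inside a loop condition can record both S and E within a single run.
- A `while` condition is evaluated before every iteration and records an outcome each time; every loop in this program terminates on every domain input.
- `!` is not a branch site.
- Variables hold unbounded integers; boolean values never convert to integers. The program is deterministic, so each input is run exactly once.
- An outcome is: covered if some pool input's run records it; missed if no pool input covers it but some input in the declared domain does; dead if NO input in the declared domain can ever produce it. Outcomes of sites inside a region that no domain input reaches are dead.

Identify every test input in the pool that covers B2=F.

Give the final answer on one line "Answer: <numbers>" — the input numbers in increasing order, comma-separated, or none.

input #1 (n=13, r=1): does not produce B2=F
input #2 (n=4, r=0): produces B2=F
input #3 (n=4, r=2): produces B2=F
input #4 (n=6, r=2): does not produce B2=F
input #5 (n=13, r=4): does not produce B2=F

Answer: 2, 3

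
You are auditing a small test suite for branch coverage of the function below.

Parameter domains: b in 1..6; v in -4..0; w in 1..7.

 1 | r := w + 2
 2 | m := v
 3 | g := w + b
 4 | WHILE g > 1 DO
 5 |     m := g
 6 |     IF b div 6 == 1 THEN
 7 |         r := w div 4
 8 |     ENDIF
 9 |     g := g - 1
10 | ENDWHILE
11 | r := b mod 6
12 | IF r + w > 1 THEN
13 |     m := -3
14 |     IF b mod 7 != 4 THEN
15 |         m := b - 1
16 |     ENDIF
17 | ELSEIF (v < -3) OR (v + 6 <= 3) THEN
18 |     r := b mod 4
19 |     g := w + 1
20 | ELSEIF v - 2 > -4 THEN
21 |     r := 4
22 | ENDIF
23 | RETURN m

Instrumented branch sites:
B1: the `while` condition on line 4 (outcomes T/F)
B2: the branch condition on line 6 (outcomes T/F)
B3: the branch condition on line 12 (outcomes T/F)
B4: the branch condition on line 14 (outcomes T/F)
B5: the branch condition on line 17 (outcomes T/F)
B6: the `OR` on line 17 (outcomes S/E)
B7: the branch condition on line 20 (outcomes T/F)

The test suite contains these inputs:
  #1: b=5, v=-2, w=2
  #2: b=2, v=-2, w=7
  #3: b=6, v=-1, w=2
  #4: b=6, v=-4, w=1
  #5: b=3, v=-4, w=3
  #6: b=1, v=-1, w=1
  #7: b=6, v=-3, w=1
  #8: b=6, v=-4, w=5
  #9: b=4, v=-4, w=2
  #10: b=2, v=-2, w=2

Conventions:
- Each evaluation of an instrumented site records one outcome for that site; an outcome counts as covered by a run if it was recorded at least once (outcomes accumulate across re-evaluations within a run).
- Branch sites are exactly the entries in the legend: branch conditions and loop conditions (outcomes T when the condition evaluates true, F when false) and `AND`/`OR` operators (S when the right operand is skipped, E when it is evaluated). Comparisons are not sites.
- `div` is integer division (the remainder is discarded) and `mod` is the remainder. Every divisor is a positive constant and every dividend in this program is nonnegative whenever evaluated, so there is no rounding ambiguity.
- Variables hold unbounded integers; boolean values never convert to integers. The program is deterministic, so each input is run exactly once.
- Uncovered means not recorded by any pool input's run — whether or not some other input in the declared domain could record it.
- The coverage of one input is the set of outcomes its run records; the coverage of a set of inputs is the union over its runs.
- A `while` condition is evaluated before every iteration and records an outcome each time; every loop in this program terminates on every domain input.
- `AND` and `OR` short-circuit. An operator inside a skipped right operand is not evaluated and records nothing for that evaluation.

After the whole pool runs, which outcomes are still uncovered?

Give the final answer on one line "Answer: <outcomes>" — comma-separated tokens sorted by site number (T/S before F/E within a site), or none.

input #1 (b=5, v=-2, w=2): covers B1=T, B1=F, B2=F, B3=T, B4=T
input #2 (b=2, v=-2, w=7): covers B1=T, B1=F, B2=F, B3=T, B4=T
input #3 (b=6, v=-1, w=2): covers B1=T, B1=F, B2=T, B3=T, B4=T
input #4 (b=6, v=-4, w=1): covers B1=T, B1=F, B2=T, B3=F, B5=T, B6=S
input #5 (b=3, v=-4, w=3): covers B1=T, B1=F, B2=F, B3=T, B4=T
input #6 (b=1, v=-1, w=1): covers B1=T, B1=F, B2=F, B3=T, B4=T
input #7 (b=6, v=-3, w=1): covers B1=T, B1=F, B2=T, B3=F, B5=T, B6=E
input #8 (b=6, v=-4, w=5): covers B1=T, B1=F, B2=T, B3=T, B4=T
input #9 (b=4, v=-4, w=2): covers B1=T, B1=F, B2=F, B3=T, B4=F
input #10 (b=2, v=-2, w=2): covers B1=T, B1=F, B2=F, B3=T, B4=T
union over the pool: B1=T, B1=F, B2=T, B2=F, B3=T, B3=F, B4=T, B4=F, B5=T, B6=S, B6=E
uncovered (3 of 14): B5=F, B7=T, B7=F

Answer: B5=F, B7=T, B7=F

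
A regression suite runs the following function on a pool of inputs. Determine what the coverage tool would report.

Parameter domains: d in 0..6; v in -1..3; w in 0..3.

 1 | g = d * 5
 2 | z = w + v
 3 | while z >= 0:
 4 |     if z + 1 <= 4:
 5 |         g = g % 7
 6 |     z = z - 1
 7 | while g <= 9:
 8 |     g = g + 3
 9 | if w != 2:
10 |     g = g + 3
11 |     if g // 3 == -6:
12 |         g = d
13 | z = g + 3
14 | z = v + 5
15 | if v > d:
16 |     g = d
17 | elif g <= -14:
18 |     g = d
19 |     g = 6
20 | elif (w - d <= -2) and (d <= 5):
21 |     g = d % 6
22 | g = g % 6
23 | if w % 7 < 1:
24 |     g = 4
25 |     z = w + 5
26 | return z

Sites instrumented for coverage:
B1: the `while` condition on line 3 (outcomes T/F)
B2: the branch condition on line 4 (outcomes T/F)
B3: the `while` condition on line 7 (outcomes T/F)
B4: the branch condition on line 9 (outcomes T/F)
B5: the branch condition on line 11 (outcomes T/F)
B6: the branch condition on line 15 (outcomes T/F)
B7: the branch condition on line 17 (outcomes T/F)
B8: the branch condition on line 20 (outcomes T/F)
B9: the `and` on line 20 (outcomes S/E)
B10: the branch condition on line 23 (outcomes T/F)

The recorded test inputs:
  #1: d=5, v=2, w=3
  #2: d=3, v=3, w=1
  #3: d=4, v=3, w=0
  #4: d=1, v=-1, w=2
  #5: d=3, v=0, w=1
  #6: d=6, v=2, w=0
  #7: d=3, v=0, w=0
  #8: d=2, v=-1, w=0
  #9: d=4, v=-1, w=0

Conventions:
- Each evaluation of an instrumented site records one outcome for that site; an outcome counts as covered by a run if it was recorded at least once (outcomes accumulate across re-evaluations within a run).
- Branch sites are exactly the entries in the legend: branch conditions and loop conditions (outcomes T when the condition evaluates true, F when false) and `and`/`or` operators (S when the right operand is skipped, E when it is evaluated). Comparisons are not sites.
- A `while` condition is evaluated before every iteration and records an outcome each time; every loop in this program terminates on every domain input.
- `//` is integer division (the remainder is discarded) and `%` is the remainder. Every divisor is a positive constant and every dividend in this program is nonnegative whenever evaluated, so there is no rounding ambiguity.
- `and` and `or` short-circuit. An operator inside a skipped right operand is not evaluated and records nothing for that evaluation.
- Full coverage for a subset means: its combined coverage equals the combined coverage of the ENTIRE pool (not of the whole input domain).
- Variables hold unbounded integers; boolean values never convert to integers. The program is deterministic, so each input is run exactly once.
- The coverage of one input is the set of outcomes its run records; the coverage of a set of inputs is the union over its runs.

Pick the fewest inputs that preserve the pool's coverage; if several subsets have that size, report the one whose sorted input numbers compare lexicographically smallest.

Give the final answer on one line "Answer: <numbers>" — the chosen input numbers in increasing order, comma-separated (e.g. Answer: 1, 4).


test 1 (d=5, v=2, w=3) fires B1->T, B2->F, B1->T, B2->F, B1->T, B2->T, B1->T, B2->T, B1->T, B2->T, B1->T, B2->T, B1->F, B3->T, ...; hits B1=T, B1=F, B2=T, B2=F, B3=T, B3=F, B4=T, B5=F, B6=F, B7=F, B8=T, B9=E, B10=F
test 2 (d=3, v=3, w=1) fires B1->T, B2->F, B1->T, B2->T, B1->T, B2->T, B1->T, B2->T, B1->T, B2->T, B1->F, B3->T, B3->T, B3->T, ...; hits B1=T, B1=F, B2=T, B2=F, B3=T, B3=F, B4=T, B5=F, B6=F, B7=F, B8=T, B9=E, B10=F
test 3 (d=4, v=3, w=0) fires B1->T, B2->T, B1->T, B2->T, B1->T, B2->T, B1->T, B2->T, B1->F, B3->T, B3->T, B3->F, B4->T, B5->F, ...; hits B1=T, B1=F, B2=T, B3=T, B3=F, B4=T, B5=F, B6=F, B7=F, B8=T, B9=E, B10=T
test 4 (d=1, v=-1, w=2) fires B1->T, B2->T, B1->T, B2->T, B1->F, B3->T, B3->T, B3->F, B4->F, B6->F, B7->F, B9->S, B8->F, B10->F; hits B1=T, B1=F, B2=T, B3=T, B3=F, B4=F, B6=F, B7=F, B8=F, B9=S, B10=F
test 5 (d=3, v=0, w=1) fires B1->T, B2->T, B1->T, B2->T, B1->F, B3->T, B3->T, B3->T, B3->F, B4->T, B5->F, B6->F, B7->F, B9->E, ...; hits B1=T, B1=F, B2=T, B3=T, B3=F, B4=T, B5=F, B6=F, B7=F, B8=T, B9=E, B10=F
test 6 (d=6, v=2, w=0) fires B1->T, B2->T, B1->T, B2->T, B1->T, B2->T, B1->F, B3->T, B3->T, B3->T, B3->F, B4->T, B5->F, B6->F, ...; hits B1=T, B1=F, B2=T, B3=T, B3=F, B4=T, B5=F, B6=F, B7=F, B8=F, B9=E, B10=T
test 7 (d=3, v=0, w=0) fires B1->T, B2->T, B1->F, B3->T, B3->T, B3->T, B3->F, B4->T, B5->F, B6->F, B7->F, B9->E, B8->T, B10->T; hits B1=T, B1=F, B2=T, B3=T, B3=F, B4=T, B5=F, B6=F, B7=F, B8=T, B9=E, B10=T
test 8 (d=2, v=-1, w=0) fires B1->F, B3->F, B4->T, B5->F, B6->F, B7->F, B9->E, B8->T, B10->T; hits B1=F, B3=F, B4=T, B5=F, B6=F, B7=F, B8=T, B9=E, B10=T
test 9 (d=4, v=-1, w=0) fires B1->F, B3->F, B4->T, B5->F, B6->F, B7->F, B9->E, B8->T, B10->T; hits B1=F, B3=F, B4=T, B5=F, B6=F, B7=F, B8=T, B9=E, B10=T
union over all inputs: B1=T, B1=F, B2=T, B2=F, B3=T, B3=F, B4=T, B4=F, B5=F, B6=F, B7=F, B8=T, B8=F, B9=S, B9=E, B10=T, B10=F (17 outcomes)
size 1 is not enough: best union over all size-1 subsets is 13/17
size 2 is not enough: best union over all size-2 subsets is 16/17
at size 3, {1, 3, 4} reaches all 17 outcomes; every lexicographically earlier size-3 subset fails
Answer: 1, 3, 4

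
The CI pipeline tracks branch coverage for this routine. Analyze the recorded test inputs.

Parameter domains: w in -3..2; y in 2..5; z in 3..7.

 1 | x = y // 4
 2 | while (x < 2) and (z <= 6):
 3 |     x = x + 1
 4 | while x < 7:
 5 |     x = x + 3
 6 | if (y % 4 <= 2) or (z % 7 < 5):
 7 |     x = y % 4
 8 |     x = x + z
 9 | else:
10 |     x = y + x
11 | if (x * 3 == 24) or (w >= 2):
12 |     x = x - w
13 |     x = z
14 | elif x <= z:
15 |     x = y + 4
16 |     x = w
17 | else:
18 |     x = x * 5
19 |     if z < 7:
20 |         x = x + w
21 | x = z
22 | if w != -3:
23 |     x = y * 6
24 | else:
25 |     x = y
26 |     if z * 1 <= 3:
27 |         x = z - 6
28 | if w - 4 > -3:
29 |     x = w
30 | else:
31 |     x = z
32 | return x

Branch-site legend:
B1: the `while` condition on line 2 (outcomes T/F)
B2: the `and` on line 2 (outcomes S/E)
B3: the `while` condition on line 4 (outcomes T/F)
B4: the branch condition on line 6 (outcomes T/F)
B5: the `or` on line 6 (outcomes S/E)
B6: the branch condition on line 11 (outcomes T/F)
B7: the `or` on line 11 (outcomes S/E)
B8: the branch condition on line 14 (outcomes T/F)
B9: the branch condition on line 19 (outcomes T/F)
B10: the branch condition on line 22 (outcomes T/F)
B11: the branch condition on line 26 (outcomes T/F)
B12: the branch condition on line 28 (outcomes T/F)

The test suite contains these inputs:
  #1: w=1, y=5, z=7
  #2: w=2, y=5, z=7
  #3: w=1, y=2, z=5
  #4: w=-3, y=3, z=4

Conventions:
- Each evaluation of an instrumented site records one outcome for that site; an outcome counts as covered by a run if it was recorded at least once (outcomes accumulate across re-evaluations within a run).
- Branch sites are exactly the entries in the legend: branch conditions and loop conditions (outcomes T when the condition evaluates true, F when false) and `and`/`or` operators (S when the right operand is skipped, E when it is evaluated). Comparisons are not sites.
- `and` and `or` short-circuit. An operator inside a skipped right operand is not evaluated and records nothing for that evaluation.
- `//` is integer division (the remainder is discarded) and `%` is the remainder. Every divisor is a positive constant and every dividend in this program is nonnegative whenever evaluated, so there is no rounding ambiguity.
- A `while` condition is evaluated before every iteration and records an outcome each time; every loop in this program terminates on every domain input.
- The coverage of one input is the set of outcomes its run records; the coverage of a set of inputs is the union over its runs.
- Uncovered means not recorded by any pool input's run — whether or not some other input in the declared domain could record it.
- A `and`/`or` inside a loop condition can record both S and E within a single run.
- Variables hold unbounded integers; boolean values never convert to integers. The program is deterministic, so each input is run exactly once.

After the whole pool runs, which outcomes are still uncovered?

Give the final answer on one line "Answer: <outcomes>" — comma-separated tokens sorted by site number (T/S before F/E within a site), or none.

input #1, w=1, y=5, z=7: events B2->E, B1->F, B3->T, B3->T, B3->F, B5->S, B4->T, B7->S, B6->T, B10->T, B12->F; outcomes B1=F, B2=E, B3=T, B3=F, B4=T, B5=S, B6=T, B7=S, B10=T, B12=F
input #2, w=2, y=5, z=7: events B2->E, B1->F, B3->T, B3->T, B3->F, B5->S, B4->T, B7->S, B6->T, B10->T, B12->T; outcomes B1=F, B2=E, B3=T, B3=F, B4=T, B5=S, B6=T, B7=S, B10=T, B12=T
input #3, w=1, y=2, z=5: events B2->E, B1->T, B2->E, B1->T, B2->S, B1->F, B3->T, B3->T, B3->F, B5->S, B4->T, B7->E, B6->F, B8->F, ...; outcomes B1=T, B1=F, B2=S, B2=E, B3=T, B3=F, B4=T, B5=S, B6=F, B7=E, B8=F, B9=T, B10=T, B12=F
input #4, w=-3, y=3, z=4: events B2->E, B1->T, B2->E, B1->T, B2->S, B1->F, B3->T, B3->T, B3->F, B5->E, B4->T, B7->E, B6->F, B8->F, ...; outcomes B1=T, B1=F, B2=S, B2=E, B3=T, B3=F, B4=T, B5=E, B6=F, B7=E, B8=F, B9=T, B10=F, B11=F, B12=F
union over the pool: B1=T, B1=F, B2=S, B2=E, B3=T, B3=F, B4=T, B5=S, B5=E, B6=T, B6=F, B7=S, B7=E, B8=F, B9=T, B10=T, B10=F, B11=F, B12=T, B12=F
uncovered (4 of 24): B4=F, B8=T, B9=F, B11=T

Answer: B4=F, B8=T, B9=F, B11=T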